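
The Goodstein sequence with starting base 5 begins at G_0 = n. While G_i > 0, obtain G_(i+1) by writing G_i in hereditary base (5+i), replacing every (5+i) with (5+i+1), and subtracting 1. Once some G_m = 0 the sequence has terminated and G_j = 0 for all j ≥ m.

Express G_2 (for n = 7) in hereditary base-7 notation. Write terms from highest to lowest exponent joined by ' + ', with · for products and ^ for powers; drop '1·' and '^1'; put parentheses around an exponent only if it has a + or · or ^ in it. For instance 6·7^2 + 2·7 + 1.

7

[0] 7 ≡ 5 + 2 (base 5). Lift 6: 8. −1: 7.
[1] 7 ≡ 6 + 1 (base 6). Lift 7: 8. −1: 7.
[2] 7 ≡ 7 (base 7). Lift 8: 8. −1: 7.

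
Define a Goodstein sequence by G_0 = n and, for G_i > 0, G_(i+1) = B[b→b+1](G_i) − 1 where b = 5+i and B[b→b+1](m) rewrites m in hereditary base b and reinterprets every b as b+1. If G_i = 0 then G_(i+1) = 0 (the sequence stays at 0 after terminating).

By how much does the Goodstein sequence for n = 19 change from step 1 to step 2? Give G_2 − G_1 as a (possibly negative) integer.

2

base 5: 19 = 3·5 + 4; at 6: 3·6 + 4 = 22; next = 21
base 6: 21 = 3·6 + 3; at 7: 3·7 + 3 = 24; next = 23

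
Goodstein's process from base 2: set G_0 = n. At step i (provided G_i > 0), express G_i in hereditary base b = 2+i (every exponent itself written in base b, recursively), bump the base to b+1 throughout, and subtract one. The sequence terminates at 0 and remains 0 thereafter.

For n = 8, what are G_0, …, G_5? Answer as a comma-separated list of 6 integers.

8, 80, 553, 6310, 93395, 1647195

step 0: 8 = 2^(2 + 1); sub 3 for 2: 3^(3 + 1); = 81; G_1 = 81−1 = 80
step 1: 80 = 2·3^3 + 2·3^2 + 2·3 + 2; sub 4 for 3: 2·4^4 + 2·4^2 + 2·4 + 2; = 554; G_2 = 554−1 = 553
step 2: 553 = 2·4^4 + 2·4^2 + 2·4 + 1; sub 5 for 4: 2·5^5 + 2·5^2 + 2·5 + 1; = 6311; G_3 = 6311−1 = 6310
step 3: 6310 = 2·5^5 + 2·5^2 + 2·5; sub 6 for 5: 2·6^6 + 2·6^2 + 2·6; = 93396; G_4 = 93396−1 = 93395
step 4: 93395 = 2·6^6 + 2·6^2 + 6 + 5; sub 7 for 6: 2·7^7 + 2·7^2 + 7 + 5; = 1647196; G_5 = 1647196−1 = 1647195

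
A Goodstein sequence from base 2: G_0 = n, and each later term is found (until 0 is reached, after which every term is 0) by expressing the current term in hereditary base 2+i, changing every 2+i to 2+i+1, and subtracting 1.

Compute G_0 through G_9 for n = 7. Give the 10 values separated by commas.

(0) 7|_2 = 2^2 + 2 + 1 ↦ 3^3 + 3 + 1|_3 = 31 ⇒ 30
(1) 30|_3 = 3^3 + 3 ↦ 4^4 + 4|_4 = 260 ⇒ 259
(2) 259|_4 = 4^4 + 3 ↦ 5^5 + 3|_5 = 3128 ⇒ 3127
(3) 3127|_5 = 5^5 + 2 ↦ 6^6 + 2|_6 = 46658 ⇒ 46657
(4) 46657|_6 = 6^6 + 1 ↦ 7^7 + 1|_7 = 823544 ⇒ 823543
(5) 823543|_7 = 7^7 ↦ 8^8|_8 = 16777216 ⇒ 16777215
(6) 16777215|_8 = 7·8^7 + 7·8^6 + 7·8^5 + 7·8^4 + 7·8^3 + 7·8^2 + 7·8 + 7 ↦ 7·9^7 + 7·9^6 + 7·9^5 + 7·9^4 + 7·9^3 + 7·9^2 + 7·9 + 7|_9 = 37665880 ⇒ 37665879
(7) 37665879|_9 = 7·9^7 + 7·9^6 + 7·9^5 + 7·9^4 + 7·9^3 + 7·9^2 + 7·9 + 6 ↦ 7·10^7 + 7·10^6 + 7·10^5 + 7·10^4 + 7·10^3 + 7·10^2 + 7·10 + 6|_10 = 77777776 ⇒ 77777775
(8) 77777775|_10 = 7·10^7 + 7·10^6 + 7·10^5 + 7·10^4 + 7·10^3 + 7·10^2 + 7·10 + 5 ↦ 7·11^7 + 7·11^6 + 7·11^5 + 7·11^4 + 7·11^3 + 7·11^2 + 7·11 + 5|_11 = 150051214 ⇒ 150051213

7, 30, 259, 3127, 46657, 823543, 16777215, 37665879, 77777775, 150051213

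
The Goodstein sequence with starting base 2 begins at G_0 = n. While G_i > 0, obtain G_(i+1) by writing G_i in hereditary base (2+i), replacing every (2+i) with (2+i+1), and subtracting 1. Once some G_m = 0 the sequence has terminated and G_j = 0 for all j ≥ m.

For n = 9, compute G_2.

base 2: 9 = 2^(2 + 1) + 1; at 3: 3^(3 + 1) + 1 = 82; next = 81
base 3: 81 = 3^(3 + 1); at 4: 4^(4 + 1) = 1024; next = 1023
base 4: 1023 = 3·4^4 + 3·4^3 + 3·4^2 + 3·4 + 3; at 5: 3·5^5 + 3·5^3 + 3·5^2 + 3·5 + 3 = 9843; next = 9842

1023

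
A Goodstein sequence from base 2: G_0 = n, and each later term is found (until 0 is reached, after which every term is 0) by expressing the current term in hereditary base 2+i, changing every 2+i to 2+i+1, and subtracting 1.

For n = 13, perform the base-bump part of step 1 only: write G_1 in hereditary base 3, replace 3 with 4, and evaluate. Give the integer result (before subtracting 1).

base 2: 13 = 2^(2 + 1) + 2^2 + 1; at 3: 3^(3 + 1) + 3^3 + 1 = 109; next = 108
base 3: 108 = 3^(3 + 1) + 3^3; at 4: 4^(4 + 1) + 4^4 = 1280; next = 1279

1280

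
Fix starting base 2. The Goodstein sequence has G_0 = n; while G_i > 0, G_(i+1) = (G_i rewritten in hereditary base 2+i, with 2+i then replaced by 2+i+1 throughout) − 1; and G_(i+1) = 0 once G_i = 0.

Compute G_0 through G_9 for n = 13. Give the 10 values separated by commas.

13, 108, 1279, 16092, 280711, 5765998, 134219479, 3486786855, 100000003325, 3138428381103

G_0=13  [base 2] 2^(2 + 1) + 2^2 + 1  →[2↦3]→  3^(3 + 1) + 3^3 + 1 = 109  −1 ⇒ G_1=108
G_1=108  [base 3] 3^(3 + 1) + 3^3  →[3↦4]→  4^(4 + 1) + 4^4 = 1280  −1 ⇒ G_2=1279
G_2=1279  [base 4] 4^(4 + 1) + 3·4^3 + 3·4^2 + 3·4 + 3  →[4↦5]→  5^(5 + 1) + 3·5^3 + 3·5^2 + 3·5 + 3 = 16093  −1 ⇒ G_3=16092
G_3=16092  [base 5] 5^(5 + 1) + 3·5^3 + 3·5^2 + 3·5 + 2  →[5↦6]→  6^(6 + 1) + 3·6^3 + 3·6^2 + 3·6 + 2 = 280712  −1 ⇒ G_4=280711
G_4=280711  [base 6] 6^(6 + 1) + 3·6^3 + 3·6^2 + 3·6 + 1  →[6↦7]→  7^(7 + 1) + 3·7^3 + 3·7^2 + 3·7 + 1 = 5765999  −1 ⇒ G_5=5765998
G_5=5765998  [base 7] 7^(7 + 1) + 3·7^3 + 3·7^2 + 3·7  →[7↦8]→  8^(8 + 1) + 3·8^3 + 3·8^2 + 3·8 = 134219480  −1 ⇒ G_6=134219479
G_6=134219479  [base 8] 8^(8 + 1) + 3·8^3 + 3·8^2 + 2·8 + 7  →[8↦9]→  9^(9 + 1) + 3·9^3 + 3·9^2 + 2·9 + 7 = 3486786856  −1 ⇒ G_7=3486786855
G_7=3486786855  [base 9] 9^(9 + 1) + 3·9^3 + 3·9^2 + 2·9 + 6  →[9↦10]→  10^(10 + 1) + 3·10^3 + 3·10^2 + 2·10 + 6 = 100000003326  −1 ⇒ G_8=100000003325
G_8=100000003325  [base 10] 10^(10 + 1) + 3·10^3 + 3·10^2 + 2·10 + 5  →[10↦11]→  11^(11 + 1) + 3·11^3 + 3·11^2 + 2·11 + 5 = 3138428381104  −1 ⇒ G_9=3138428381103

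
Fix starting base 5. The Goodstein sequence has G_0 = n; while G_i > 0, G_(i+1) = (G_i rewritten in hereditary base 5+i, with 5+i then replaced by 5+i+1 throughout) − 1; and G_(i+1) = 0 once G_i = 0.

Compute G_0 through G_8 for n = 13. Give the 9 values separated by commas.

13 —HB5→ 2·5 + 3 —bump→ 2·6 + 3 = 15 —(−1)→ 14
14 —HB6→ 2·6 + 2 —bump→ 2·7 + 2 = 16 —(−1)→ 15
15 —HB7→ 2·7 + 1 —bump→ 2·8 + 1 = 17 —(−1)→ 16
16 —HB8→ 2·8 —bump→ 2·9 = 18 —(−1)→ 17
17 —HB9→ 9 + 8 —bump→ 10 + 8 = 18 —(−1)→ 17
17 —HB10→ 10 + 7 —bump→ 11 + 7 = 18 —(−1)→ 17
17 —HB11→ 11 + 6 —bump→ 12 + 6 = 18 —(−1)→ 17
17 —HB12→ 12 + 5 —bump→ 13 + 5 = 18 —(−1)→ 17

13, 14, 15, 16, 17, 17, 17, 17, 17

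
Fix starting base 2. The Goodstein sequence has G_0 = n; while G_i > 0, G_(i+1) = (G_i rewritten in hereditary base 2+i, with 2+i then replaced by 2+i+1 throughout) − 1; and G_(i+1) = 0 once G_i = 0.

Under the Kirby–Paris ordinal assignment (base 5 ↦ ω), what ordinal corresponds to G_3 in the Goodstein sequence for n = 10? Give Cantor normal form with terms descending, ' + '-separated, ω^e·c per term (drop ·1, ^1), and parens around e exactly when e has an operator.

ω^(ω + 1)

[0] 10 ≡ 2^(2 + 1) + 2 (base 2). Lift 3: 84. −1: 83.
[1] 83 ≡ 3^(3 + 1) + 2 (base 3). Lift 4: 1026. −1: 1025.
[2] 1025 ≡ 4^(4 + 1) + 1 (base 4). Lift 5: 15626. −1: 15625.
[3] 15625 ≡ 5^(5 + 1) (base 5). Lift 6: 279936. −1: 279935.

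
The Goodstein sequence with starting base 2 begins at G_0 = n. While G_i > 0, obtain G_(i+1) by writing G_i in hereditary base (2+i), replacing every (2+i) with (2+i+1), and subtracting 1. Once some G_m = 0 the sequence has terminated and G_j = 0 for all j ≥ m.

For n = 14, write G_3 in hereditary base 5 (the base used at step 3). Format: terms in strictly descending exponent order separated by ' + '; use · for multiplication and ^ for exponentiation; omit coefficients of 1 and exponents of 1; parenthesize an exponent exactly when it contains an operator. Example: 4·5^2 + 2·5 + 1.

[0] 14 ≡ 2^(2 + 1) + 2^2 + 2 (base 2). Lift 3: 111. −1: 110.
[1] 110 ≡ 3^(3 + 1) + 3^3 + 2 (base 3). Lift 4: 1282. −1: 1281.
[2] 1281 ≡ 4^(4 + 1) + 4^4 + 1 (base 4). Lift 5: 18751. −1: 18750.
[3] 18750 ≡ 5^(5 + 1) + 5^5 (base 5). Lift 6: 326592. −1: 326591.

5^(5 + 1) + 5^5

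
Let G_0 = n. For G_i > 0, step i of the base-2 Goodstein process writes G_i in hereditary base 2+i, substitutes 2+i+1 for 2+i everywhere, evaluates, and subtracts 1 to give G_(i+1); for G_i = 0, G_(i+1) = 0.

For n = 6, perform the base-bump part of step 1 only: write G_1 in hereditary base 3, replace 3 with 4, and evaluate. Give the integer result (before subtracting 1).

base 2: 6 = 2^2 + 2; at 3: 3^3 + 3 = 30; next = 29
base 3: 29 = 3^3 + 2; at 4: 4^4 + 2 = 258; next = 257

258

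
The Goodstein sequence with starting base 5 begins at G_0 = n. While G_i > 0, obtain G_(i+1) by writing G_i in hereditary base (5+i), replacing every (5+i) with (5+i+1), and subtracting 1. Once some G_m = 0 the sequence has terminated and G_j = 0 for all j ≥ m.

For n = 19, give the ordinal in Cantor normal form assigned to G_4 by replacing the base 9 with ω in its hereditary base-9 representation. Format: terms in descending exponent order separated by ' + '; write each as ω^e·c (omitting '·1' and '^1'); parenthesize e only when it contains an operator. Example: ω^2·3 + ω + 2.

G_0=19  [base 5] 3·5 + 4  →[5↦6]→  3·6 + 4 = 22  −1 ⇒ G_1=21
G_1=21  [base 6] 3·6 + 3  →[6↦7]→  3·7 + 3 = 24  −1 ⇒ G_2=23
G_2=23  [base 7] 3·7 + 2  →[7↦8]→  3·8 + 2 = 26  −1 ⇒ G_3=25
G_3=25  [base 8] 3·8 + 1  →[8↦9]→  3·9 + 1 = 28  −1 ⇒ G_4=27
G_4=27  [base 9] 3·9  →[9↦10]→  3·10 = 30  −1 ⇒ G_5=29

ω·3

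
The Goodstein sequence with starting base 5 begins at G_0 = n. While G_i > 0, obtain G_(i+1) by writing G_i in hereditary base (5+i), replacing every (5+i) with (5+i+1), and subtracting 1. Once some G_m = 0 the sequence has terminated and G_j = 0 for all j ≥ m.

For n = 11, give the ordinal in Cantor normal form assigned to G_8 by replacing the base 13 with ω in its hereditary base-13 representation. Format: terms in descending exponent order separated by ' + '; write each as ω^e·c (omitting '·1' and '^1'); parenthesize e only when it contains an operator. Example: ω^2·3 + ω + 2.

ω

11 —HB5→ 2·5 + 1 —bump→ 2·6 + 1 = 13 —(−1)→ 12
12 —HB6→ 2·6 —bump→ 2·7 = 14 —(−1)→ 13
13 —HB7→ 7 + 6 —bump→ 8 + 6 = 14 —(−1)→ 13
13 —HB8→ 8 + 5 —bump→ 9 + 5 = 14 —(−1)→ 13
13 —HB9→ 9 + 4 —bump→ 10 + 4 = 14 —(−1)→ 13
13 —HB10→ 10 + 3 —bump→ 11 + 3 = 14 —(−1)→ 13
13 —HB11→ 11 + 2 —bump→ 12 + 2 = 14 —(−1)→ 13
13 —HB12→ 12 + 1 —bump→ 13 + 1 = 14 —(−1)→ 13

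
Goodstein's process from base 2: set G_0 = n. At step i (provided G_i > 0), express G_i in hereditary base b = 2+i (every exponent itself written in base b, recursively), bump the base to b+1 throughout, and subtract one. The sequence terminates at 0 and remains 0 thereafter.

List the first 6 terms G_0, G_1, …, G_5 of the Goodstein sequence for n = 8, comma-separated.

8, 80, 553, 6310, 93395, 1647195

[0] 8 ≡ 2^(2 + 1) (base 2). Lift 3: 81. −1: 80.
[1] 80 ≡ 2·3^3 + 2·3^2 + 2·3 + 2 (base 3). Lift 4: 554. −1: 553.
[2] 553 ≡ 2·4^4 + 2·4^2 + 2·4 + 1 (base 4). Lift 5: 6311. −1: 6310.
[3] 6310 ≡ 2·5^5 + 2·5^2 + 2·5 (base 5). Lift 6: 93396. −1: 93395.
[4] 93395 ≡ 2·6^6 + 2·6^2 + 6 + 5 (base 6). Lift 7: 1647196. −1: 1647195.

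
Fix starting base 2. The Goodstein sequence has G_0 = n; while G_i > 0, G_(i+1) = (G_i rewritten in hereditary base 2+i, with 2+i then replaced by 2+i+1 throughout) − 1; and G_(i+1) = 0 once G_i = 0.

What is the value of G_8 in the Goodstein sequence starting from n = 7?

step 0: 7 = 2^2 + 2 + 1; sub 3 for 2: 3^3 + 3 + 1; = 31; G_1 = 31−1 = 30
step 1: 30 = 3^3 + 3; sub 4 for 3: 4^4 + 4; = 260; G_2 = 260−1 = 259
step 2: 259 = 4^4 + 3; sub 5 for 4: 5^5 + 3; = 3128; G_3 = 3128−1 = 3127
step 3: 3127 = 5^5 + 2; sub 6 for 5: 6^6 + 2; = 46658; G_4 = 46658−1 = 46657
step 4: 46657 = 6^6 + 1; sub 7 for 6: 7^7 + 1; = 823544; G_5 = 823544−1 = 823543
step 5: 823543 = 7^7; sub 8 for 7: 8^8; = 16777216; G_6 = 16777216−1 = 16777215
step 6: 16777215 = 7·8^7 + 7·8^6 + 7·8^5 + 7·8^4 + 7·8^3 + 7·8^2 + 7·8 + 7; sub 9 for 8: 7·9^7 + 7·9^6 + 7·9^5 + 7·9^4 + 7·9^3 + 7·9^2 + 7·9 + 7; = 37665880; G_7 = 37665880−1 = 37665879
step 7: 37665879 = 7·9^7 + 7·9^6 + 7·9^5 + 7·9^4 + 7·9^3 + 7·9^2 + 7·9 + 6; sub 10 for 9: 7·10^7 + 7·10^6 + 7·10^5 + 7·10^4 + 7·10^3 + 7·10^2 + 7·10 + 6; = 77777776; G_8 = 77777776−1 = 77777775
step 8: 77777775 = 7·10^7 + 7·10^6 + 7·10^5 + 7·10^4 + 7·10^3 + 7·10^2 + 7·10 + 5; sub 11 for 10: 7·11^7 + 7·11^6 + 7·11^5 + 7·11^4 + 7·11^3 + 7·11^2 + 7·11 + 5; = 150051214; G_9 = 150051214−1 = 150051213

77777775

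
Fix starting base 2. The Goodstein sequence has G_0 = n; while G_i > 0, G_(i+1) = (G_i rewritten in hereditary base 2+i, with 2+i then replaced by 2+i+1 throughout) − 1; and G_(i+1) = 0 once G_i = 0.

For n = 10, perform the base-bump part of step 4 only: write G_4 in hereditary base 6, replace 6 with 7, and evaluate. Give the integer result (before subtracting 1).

[0] 10 ≡ 2^(2 + 1) + 2 (base 2). Lift 3: 84. −1: 83.
[1] 83 ≡ 3^(3 + 1) + 2 (base 3). Lift 4: 1026. −1: 1025.
[2] 1025 ≡ 4^(4 + 1) + 1 (base 4). Lift 5: 15626. −1: 15625.
[3] 15625 ≡ 5^(5 + 1) (base 5). Lift 6: 279936. −1: 279935.
[4] 279935 ≡ 5·6^6 + 5·6^5 + 5·6^4 + 5·6^3 + 5·6^2 + 5·6 + 5 (base 6). Lift 7: 4215755. −1: 4215754.

4215755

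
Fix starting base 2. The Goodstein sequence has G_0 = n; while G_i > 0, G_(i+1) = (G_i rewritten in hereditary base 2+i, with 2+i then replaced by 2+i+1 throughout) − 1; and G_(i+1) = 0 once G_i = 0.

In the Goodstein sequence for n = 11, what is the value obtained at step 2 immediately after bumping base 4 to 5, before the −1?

15628

G_0 = 11. HB_2(11) = 2^(2 + 1) + 2 + 1. Bump = 85. G_1 = 84.
G_1 = 84. HB_3(84) = 3^(3 + 1) + 3. Bump = 1028. G_2 = 1027.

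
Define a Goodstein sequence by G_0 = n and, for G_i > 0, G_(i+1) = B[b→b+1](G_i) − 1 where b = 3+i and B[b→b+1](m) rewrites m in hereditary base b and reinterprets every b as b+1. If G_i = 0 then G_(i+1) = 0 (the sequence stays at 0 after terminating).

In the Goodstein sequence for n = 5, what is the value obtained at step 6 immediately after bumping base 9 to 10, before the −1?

2

step 0: 5 = 3 + 2; sub 4 for 3: 4 + 2; = 6; G_1 = 6−1 = 5
step 1: 5 = 4 + 1; sub 5 for 4: 5 + 1; = 6; G_2 = 6−1 = 5
step 2: 5 = 5; sub 6 for 5: 6; = 6; G_3 = 6−1 = 5
step 3: 5 = 5; sub 7 for 6: 5; = 5; G_4 = 5−1 = 4
step 4: 4 = 4; sub 8 for 7: 4; = 4; G_5 = 4−1 = 3
step 5: 3 = 3; sub 9 for 8: 3; = 3; G_6 = 3−1 = 2
step 6: 2 = 2; sub 10 for 9: 2; = 2; G_7 = 2−1 = 1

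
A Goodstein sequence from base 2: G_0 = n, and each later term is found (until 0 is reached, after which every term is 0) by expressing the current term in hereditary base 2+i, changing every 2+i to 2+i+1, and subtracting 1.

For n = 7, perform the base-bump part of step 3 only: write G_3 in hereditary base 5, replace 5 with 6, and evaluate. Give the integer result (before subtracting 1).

46658

base 2: 7 = 2^2 + 2 + 1; at 3: 3^3 + 3 + 1 = 31; next = 30
base 3: 30 = 3^3 + 3; at 4: 4^4 + 4 = 260; next = 259
base 4: 259 = 4^4 + 3; at 5: 5^5 + 3 = 3128; next = 3127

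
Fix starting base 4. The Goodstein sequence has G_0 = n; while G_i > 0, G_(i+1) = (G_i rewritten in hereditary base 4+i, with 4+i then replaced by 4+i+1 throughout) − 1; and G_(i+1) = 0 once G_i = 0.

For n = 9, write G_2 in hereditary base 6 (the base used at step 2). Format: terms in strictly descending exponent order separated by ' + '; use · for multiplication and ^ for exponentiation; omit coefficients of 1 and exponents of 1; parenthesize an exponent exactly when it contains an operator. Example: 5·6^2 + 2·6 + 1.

6 + 5

step 0: 9 = 2·4 + 1; sub 5 for 4: 2·5 + 1; = 11; G_1 = 11−1 = 10
step 1: 10 = 2·5; sub 6 for 5: 2·6; = 12; G_2 = 12−1 = 11
step 2: 11 = 6 + 5; sub 7 for 6: 7 + 5; = 12; G_3 = 12−1 = 11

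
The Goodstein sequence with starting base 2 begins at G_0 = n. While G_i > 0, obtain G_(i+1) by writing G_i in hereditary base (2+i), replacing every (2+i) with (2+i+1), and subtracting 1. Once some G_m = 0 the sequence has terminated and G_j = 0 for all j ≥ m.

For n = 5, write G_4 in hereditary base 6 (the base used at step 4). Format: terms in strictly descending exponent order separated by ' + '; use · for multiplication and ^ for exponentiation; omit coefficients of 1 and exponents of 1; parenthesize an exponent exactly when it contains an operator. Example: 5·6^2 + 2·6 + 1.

3·6^3 + 3·6^2 + 3·6 + 1

(0) 5|_2 = 2^2 + 1 ↦ 3^3 + 1|_3 = 28 ⇒ 27
(1) 27|_3 = 3^3 ↦ 4^4|_4 = 256 ⇒ 255
(2) 255|_4 = 3·4^3 + 3·4^2 + 3·4 + 3 ↦ 3·5^3 + 3·5^2 + 3·5 + 3|_5 = 468 ⇒ 467
(3) 467|_5 = 3·5^3 + 3·5^2 + 3·5 + 2 ↦ 3·6^3 + 3·6^2 + 3·6 + 2|_6 = 776 ⇒ 775
(4) 775|_6 = 3·6^3 + 3·6^2 + 3·6 + 1 ↦ 3·7^3 + 3·7^2 + 3·7 + 1|_7 = 1198 ⇒ 1197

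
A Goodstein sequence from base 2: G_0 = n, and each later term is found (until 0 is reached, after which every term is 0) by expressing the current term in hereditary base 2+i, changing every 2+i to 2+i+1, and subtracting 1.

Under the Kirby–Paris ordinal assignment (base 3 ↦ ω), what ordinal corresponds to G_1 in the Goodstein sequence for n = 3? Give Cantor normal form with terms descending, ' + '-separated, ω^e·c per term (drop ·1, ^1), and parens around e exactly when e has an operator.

3 —HB2→ 2 + 1 —bump→ 3 + 1 = 4 —(−1)→ 3
3 —HB3→ 3 —bump→ 4 = 4 —(−1)→ 3

ω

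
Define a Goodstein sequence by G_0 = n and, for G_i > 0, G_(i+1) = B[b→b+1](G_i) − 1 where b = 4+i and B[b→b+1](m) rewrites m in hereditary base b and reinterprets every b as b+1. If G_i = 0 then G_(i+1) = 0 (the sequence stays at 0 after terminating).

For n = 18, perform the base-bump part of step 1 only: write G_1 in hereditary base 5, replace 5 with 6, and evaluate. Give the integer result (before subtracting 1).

base 4: 18 = 4^2 + 2; at 5: 5^2 + 2 = 27; next = 26
base 5: 26 = 5^2 + 1; at 6: 6^2 + 1 = 37; next = 36

37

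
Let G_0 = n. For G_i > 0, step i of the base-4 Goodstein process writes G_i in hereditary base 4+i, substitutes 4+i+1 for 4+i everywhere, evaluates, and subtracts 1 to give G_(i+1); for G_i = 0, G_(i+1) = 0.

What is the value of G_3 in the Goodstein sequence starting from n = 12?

16

step 0: 12 = 3·4; sub 5 for 4: 3·5; = 15; G_1 = 15−1 = 14
step 1: 14 = 2·5 + 4; sub 6 for 5: 2·6 + 4; = 16; G_2 = 16−1 = 15
step 2: 15 = 2·6 + 3; sub 7 for 6: 2·7 + 3; = 17; G_3 = 17−1 = 16
step 3: 16 = 2·7 + 2; sub 8 for 7: 2·8 + 2; = 18; G_4 = 18−1 = 17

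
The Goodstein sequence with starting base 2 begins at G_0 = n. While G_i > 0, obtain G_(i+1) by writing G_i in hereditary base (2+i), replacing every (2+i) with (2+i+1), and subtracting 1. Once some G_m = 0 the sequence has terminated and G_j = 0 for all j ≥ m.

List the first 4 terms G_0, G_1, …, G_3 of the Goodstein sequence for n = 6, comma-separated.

6, 29, 257, 3125

i=0: 6 = 2^2 + 2 (b=2); 2→3: 3^3 + 3 = 30; 30−1 = 29
i=1: 29 = 3^3 + 2 (b=3); 3→4: 4^4 + 2 = 258; 258−1 = 257
i=2: 257 = 4^4 + 1 (b=4); 4→5: 5^5 + 1 = 3126; 3126−1 = 3125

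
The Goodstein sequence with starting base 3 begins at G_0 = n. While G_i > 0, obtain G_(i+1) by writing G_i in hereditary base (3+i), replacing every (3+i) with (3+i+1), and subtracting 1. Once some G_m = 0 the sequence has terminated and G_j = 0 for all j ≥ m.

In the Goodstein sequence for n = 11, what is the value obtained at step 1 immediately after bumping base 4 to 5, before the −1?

26

[0] 11 ≡ 3^2 + 2 (base 3). Lift 4: 18. −1: 17.
[1] 17 ≡ 4^2 + 1 (base 4). Lift 5: 26. −1: 25.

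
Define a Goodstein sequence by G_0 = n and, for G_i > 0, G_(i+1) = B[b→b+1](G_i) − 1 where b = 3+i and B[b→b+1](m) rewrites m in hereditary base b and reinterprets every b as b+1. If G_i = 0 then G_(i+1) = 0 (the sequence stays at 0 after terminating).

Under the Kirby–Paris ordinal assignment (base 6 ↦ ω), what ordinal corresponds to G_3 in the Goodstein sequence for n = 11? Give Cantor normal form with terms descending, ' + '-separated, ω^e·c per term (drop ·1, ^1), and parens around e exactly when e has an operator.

ω·5 + 5

step 0: 11 = 3^2 + 2; sub 4 for 3: 4^2 + 2; = 18; G_1 = 18−1 = 17
step 1: 17 = 4^2 + 1; sub 5 for 4: 5^2 + 1; = 26; G_2 = 26−1 = 25
step 2: 25 = 5^2; sub 6 for 5: 6^2; = 36; G_3 = 36−1 = 35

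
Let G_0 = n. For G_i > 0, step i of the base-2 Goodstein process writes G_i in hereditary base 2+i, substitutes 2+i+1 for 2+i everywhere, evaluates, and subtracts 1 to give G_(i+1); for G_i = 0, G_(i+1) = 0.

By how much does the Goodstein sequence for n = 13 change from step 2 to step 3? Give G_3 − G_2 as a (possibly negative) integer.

14813

G_0 = 13. HB_2(13) = 2^(2 + 1) + 2^2 + 1. Bump = 109. G_1 = 108.
G_1 = 108. HB_3(108) = 3^(3 + 1) + 3^3. Bump = 1280. G_2 = 1279.
G_2 = 1279. HB_4(1279) = 4^(4 + 1) + 3·4^3 + 3·4^2 + 3·4 + 3. Bump = 16093. G_3 = 16092.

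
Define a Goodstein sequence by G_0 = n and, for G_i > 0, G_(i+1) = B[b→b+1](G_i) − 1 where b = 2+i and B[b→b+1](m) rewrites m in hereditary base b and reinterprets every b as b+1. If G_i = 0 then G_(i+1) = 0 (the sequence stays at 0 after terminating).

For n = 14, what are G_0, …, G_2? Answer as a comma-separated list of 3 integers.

14, 110, 1281

G_0=14  [base 2] 2^(2 + 1) + 2^2 + 2  →[2↦3]→  3^(3 + 1) + 3^3 + 3 = 111  −1 ⇒ G_1=110
G_1=110  [base 3] 3^(3 + 1) + 3^3 + 2  →[3↦4]→  4^(4 + 1) + 4^4 + 2 = 1282  −1 ⇒ G_2=1281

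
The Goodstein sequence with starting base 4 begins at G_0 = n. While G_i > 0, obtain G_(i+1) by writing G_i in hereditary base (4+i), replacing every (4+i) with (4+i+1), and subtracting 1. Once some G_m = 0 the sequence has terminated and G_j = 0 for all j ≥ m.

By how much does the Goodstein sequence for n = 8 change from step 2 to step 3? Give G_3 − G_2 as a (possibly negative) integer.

0

G_0=8  [base 4] 2·4  →[4↦5]→  2·5 = 10  −1 ⇒ G_1=9
G_1=9  [base 5] 5 + 4  →[5↦6]→  6 + 4 = 10  −1 ⇒ G_2=9
G_2=9  [base 6] 6 + 3  →[6↦7]→  7 + 3 = 10  −1 ⇒ G_3=9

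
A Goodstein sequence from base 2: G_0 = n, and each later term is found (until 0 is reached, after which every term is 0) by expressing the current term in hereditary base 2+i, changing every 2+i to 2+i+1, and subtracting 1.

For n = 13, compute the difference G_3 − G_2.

G_0=13  [base 2] 2^(2 + 1) + 2^2 + 1  →[2↦3]→  3^(3 + 1) + 3^3 + 1 = 109  −1 ⇒ G_1=108
G_1=108  [base 3] 3^(3 + 1) + 3^3  →[3↦4]→  4^(4 + 1) + 4^4 = 1280  −1 ⇒ G_2=1279
G_2=1279  [base 4] 4^(4 + 1) + 3·4^3 + 3·4^2 + 3·4 + 3  →[4↦5]→  5^(5 + 1) + 3·5^3 + 3·5^2 + 3·5 + 3 = 16093  −1 ⇒ G_3=16092

14813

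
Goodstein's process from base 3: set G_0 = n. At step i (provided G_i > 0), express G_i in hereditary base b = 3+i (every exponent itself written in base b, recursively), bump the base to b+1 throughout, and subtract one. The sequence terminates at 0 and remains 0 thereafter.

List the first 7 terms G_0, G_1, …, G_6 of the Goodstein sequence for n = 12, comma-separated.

12, 19, 27, 37, 49, 63, 69

12 —HB3→ 3^2 + 3 —bump→ 4^2 + 4 = 20 —(−1)→ 19
19 —HB4→ 4^2 + 3 —bump→ 5^2 + 3 = 28 —(−1)→ 27
27 —HB5→ 5^2 + 2 —bump→ 6^2 + 2 = 38 —(−1)→ 37
37 —HB6→ 6^2 + 1 —bump→ 7^2 + 1 = 50 —(−1)→ 49
49 —HB7→ 7^2 —bump→ 8^2 = 64 —(−1)→ 63
63 —HB8→ 7·8 + 7 —bump→ 7·9 + 7 = 70 —(−1)→ 69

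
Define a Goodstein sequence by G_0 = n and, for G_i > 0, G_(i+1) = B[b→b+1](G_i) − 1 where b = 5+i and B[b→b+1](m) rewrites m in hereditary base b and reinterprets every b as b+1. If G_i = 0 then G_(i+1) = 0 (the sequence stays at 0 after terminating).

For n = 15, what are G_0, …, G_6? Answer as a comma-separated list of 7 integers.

15, 17, 18, 19, 20, 21, 22

15 —HB5→ 3·5 —bump→ 3·6 = 18 —(−1)→ 17
17 —HB6→ 2·6 + 5 —bump→ 2·7 + 5 = 19 —(−1)→ 18
18 —HB7→ 2·7 + 4 —bump→ 2·8 + 4 = 20 —(−1)→ 19
19 —HB8→ 2·8 + 3 —bump→ 2·9 + 3 = 21 —(−1)→ 20
20 —HB9→ 2·9 + 2 —bump→ 2·10 + 2 = 22 —(−1)→ 21
21 —HB10→ 2·10 + 1 —bump→ 2·11 + 1 = 23 —(−1)→ 22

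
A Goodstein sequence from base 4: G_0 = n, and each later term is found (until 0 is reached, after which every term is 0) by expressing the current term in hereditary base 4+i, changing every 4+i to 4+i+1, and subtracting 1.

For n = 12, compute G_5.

base 4: 12 = 3·4; at 5: 3·5 = 15; next = 14
base 5: 14 = 2·5 + 4; at 6: 2·6 + 4 = 16; next = 15
base 6: 15 = 2·6 + 3; at 7: 2·7 + 3 = 17; next = 16
base 7: 16 = 2·7 + 2; at 8: 2·8 + 2 = 18; next = 17
base 8: 17 = 2·8 + 1; at 9: 2·9 + 1 = 19; next = 18
base 9: 18 = 2·9; at 10: 2·10 = 20; next = 19

18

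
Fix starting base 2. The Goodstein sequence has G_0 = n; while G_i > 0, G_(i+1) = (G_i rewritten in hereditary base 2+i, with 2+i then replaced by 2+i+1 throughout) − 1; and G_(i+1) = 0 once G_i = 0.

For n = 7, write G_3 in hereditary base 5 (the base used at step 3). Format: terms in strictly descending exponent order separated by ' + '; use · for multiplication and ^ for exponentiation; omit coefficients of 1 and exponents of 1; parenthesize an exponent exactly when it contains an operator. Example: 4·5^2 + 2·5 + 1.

5^5 + 2

7 —HB2→ 2^2 + 2 + 1 —bump→ 3^3 + 3 + 1 = 31 —(−1)→ 30
30 —HB3→ 3^3 + 3 —bump→ 4^4 + 4 = 260 —(−1)→ 259
259 —HB4→ 4^4 + 3 —bump→ 5^5 + 3 = 3128 —(−1)→ 3127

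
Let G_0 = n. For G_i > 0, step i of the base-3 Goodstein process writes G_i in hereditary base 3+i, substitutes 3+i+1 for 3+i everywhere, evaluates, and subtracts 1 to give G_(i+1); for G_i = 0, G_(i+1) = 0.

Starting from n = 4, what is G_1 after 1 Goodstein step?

step 0: 4 = 3 + 1; sub 4 for 3: 4 + 1; = 5; G_1 = 5−1 = 4
step 1: 4 = 4; sub 5 for 4: 5; = 5; G_2 = 5−1 = 4

4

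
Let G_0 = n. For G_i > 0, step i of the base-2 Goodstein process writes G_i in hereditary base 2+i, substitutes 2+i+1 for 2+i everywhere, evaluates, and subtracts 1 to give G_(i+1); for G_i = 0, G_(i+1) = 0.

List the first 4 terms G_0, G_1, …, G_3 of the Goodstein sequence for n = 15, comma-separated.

15, 111, 1283, 18752

[0] 15 ≡ 2^(2 + 1) + 2^2 + 2 + 1 (base 2). Lift 3: 112. −1: 111.
[1] 111 ≡ 3^(3 + 1) + 3^3 + 3 (base 3). Lift 4: 1284. −1: 1283.
[2] 1283 ≡ 4^(4 + 1) + 4^4 + 3 (base 4). Lift 5: 18753. −1: 18752.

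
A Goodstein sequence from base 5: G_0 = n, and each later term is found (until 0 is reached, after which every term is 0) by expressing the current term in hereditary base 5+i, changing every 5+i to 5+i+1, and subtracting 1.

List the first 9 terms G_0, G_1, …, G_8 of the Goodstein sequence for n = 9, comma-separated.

9, 9, 9, 9, 9, 9, 8, 7, 6

(0) 9|_5 = 5 + 4 ↦ 6 + 4|_6 = 10 ⇒ 9
(1) 9|_6 = 6 + 3 ↦ 7 + 3|_7 = 10 ⇒ 9
(2) 9|_7 = 7 + 2 ↦ 8 + 2|_8 = 10 ⇒ 9
(3) 9|_8 = 8 + 1 ↦ 9 + 1|_9 = 10 ⇒ 9
(4) 9|_9 = 9 ↦ 10|_10 = 10 ⇒ 9
(5) 9|_10 = 9 ↦ 9|_11 = 9 ⇒ 8
(6) 8|_11 = 8 ↦ 8|_12 = 8 ⇒ 7
(7) 7|_12 = 7 ↦ 7|_13 = 7 ⇒ 6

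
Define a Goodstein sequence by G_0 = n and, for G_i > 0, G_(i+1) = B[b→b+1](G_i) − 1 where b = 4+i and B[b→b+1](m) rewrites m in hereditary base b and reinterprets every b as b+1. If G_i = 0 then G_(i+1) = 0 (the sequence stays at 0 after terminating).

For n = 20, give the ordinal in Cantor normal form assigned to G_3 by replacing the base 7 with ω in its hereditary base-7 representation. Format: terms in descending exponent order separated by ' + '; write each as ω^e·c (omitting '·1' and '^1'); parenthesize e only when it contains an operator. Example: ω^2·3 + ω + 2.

ω^2 + 2

[0] 20 ≡ 4^2 + 4 (base 4). Lift 5: 30. −1: 29.
[1] 29 ≡ 5^2 + 4 (base 5). Lift 6: 40. −1: 39.
[2] 39 ≡ 6^2 + 3 (base 6). Lift 7: 52. −1: 51.
[3] 51 ≡ 7^2 + 2 (base 7). Lift 8: 66. −1: 65.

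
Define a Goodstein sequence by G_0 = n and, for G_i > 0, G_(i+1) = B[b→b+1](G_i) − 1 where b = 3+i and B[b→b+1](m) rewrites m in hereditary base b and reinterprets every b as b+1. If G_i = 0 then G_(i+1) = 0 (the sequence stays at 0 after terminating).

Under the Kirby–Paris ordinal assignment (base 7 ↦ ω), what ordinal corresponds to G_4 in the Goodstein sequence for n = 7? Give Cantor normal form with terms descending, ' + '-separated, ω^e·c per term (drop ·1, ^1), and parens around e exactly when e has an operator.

7 —HB3→ 2·3 + 1 —bump→ 2·4 + 1 = 9 —(−1)→ 8
8 —HB4→ 2·4 —bump→ 2·5 = 10 —(−1)→ 9
9 —HB5→ 5 + 4 —bump→ 6 + 4 = 10 —(−1)→ 9
9 —HB6→ 6 + 3 —bump→ 7 + 3 = 10 —(−1)→ 9
9 —HB7→ 7 + 2 —bump→ 8 + 2 = 10 —(−1)→ 9

ω + 2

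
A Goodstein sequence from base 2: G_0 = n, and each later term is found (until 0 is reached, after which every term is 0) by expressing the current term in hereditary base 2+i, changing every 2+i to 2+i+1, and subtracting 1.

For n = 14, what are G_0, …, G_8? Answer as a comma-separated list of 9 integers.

14, 110, 1281, 18750, 326591, 5862840, 134404971, 3487116548, 100000555551

step 0: 14 = 2^(2 + 1) + 2^2 + 2; sub 3 for 2: 3^(3 + 1) + 3^3 + 3; = 111; G_1 = 111−1 = 110
step 1: 110 = 3^(3 + 1) + 3^3 + 2; sub 4 for 3: 4^(4 + 1) + 4^4 + 2; = 1282; G_2 = 1282−1 = 1281
step 2: 1281 = 4^(4 + 1) + 4^4 + 1; sub 5 for 4: 5^(5 + 1) + 5^5 + 1; = 18751; G_3 = 18751−1 = 18750
step 3: 18750 = 5^(5 + 1) + 5^5; sub 6 for 5: 6^(6 + 1) + 6^6; = 326592; G_4 = 326592−1 = 326591
step 4: 326591 = 6^(6 + 1) + 5·6^5 + 5·6^4 + 5·6^3 + 5·6^2 + 5·6 + 5; sub 7 for 6: 7^(7 + 1) + 5·7^5 + 5·7^4 + 5·7^3 + 5·7^2 + 5·7 + 5; = 5862841; G_5 = 5862841−1 = 5862840
step 5: 5862840 = 7^(7 + 1) + 5·7^5 + 5·7^4 + 5·7^3 + 5·7^2 + 5·7 + 4; sub 8 for 7: 8^(8 + 1) + 5·8^5 + 5·8^4 + 5·8^3 + 5·8^2 + 5·8 + 4; = 134404972; G_6 = 134404972−1 = 134404971
step 6: 134404971 = 8^(8 + 1) + 5·8^5 + 5·8^4 + 5·8^3 + 5·8^2 + 5·8 + 3; sub 9 for 8: 9^(9 + 1) + 5·9^5 + 5·9^4 + 5·9^3 + 5·9^2 + 5·9 + 3; = 3487116549; G_7 = 3487116549−1 = 3487116548
step 7: 3487116548 = 9^(9 + 1) + 5·9^5 + 5·9^4 + 5·9^3 + 5·9^2 + 5·9 + 2; sub 10 for 9: 10^(10 + 1) + 5·10^5 + 5·10^4 + 5·10^3 + 5·10^2 + 5·10 + 2; = 100000555552; G_8 = 100000555552−1 = 100000555551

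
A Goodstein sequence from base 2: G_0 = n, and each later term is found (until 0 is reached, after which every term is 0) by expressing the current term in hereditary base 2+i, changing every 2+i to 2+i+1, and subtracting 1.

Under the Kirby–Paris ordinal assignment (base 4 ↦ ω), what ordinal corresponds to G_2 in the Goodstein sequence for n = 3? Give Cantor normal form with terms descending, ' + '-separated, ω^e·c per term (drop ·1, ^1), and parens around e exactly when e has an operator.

3

G_0 = 3. HB_2(3) = 2 + 1. Bump = 4. G_1 = 3.
G_1 = 3. HB_3(3) = 3. Bump = 4. G_2 = 3.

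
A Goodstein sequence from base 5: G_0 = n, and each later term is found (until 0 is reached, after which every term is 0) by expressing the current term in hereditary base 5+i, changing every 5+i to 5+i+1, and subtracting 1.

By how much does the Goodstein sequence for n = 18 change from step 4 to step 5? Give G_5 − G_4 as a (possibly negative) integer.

(0) 18|_5 = 3·5 + 3 ↦ 3·6 + 3|_6 = 21 ⇒ 20
(1) 20|_6 = 3·6 + 2 ↦ 3·7 + 2|_7 = 23 ⇒ 22
(2) 22|_7 = 3·7 + 1 ↦ 3·8 + 1|_8 = 25 ⇒ 24
(3) 24|_8 = 3·8 ↦ 3·9|_9 = 27 ⇒ 26
(4) 26|_9 = 2·9 + 8 ↦ 2·10 + 8|_10 = 28 ⇒ 27

1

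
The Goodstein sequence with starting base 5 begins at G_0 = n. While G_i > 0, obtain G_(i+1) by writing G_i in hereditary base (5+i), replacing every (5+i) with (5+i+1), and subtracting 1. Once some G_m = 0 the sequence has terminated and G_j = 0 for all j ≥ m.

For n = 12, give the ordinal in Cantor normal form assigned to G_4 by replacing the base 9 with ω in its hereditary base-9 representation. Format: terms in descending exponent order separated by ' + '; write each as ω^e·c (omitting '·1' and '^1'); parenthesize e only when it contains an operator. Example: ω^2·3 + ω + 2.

ω + 6

G_0=12  [base 5] 2·5 + 2  →[5↦6]→  2·6 + 2 = 14  −1 ⇒ G_1=13
G_1=13  [base 6] 2·6 + 1  →[6↦7]→  2·7 + 1 = 15  −1 ⇒ G_2=14
G_2=14  [base 7] 2·7  →[7↦8]→  2·8 = 16  −1 ⇒ G_3=15
G_3=15  [base 8] 8 + 7  →[8↦9]→  9 + 7 = 16  −1 ⇒ G_4=15
G_4=15  [base 9] 9 + 6  →[9↦10]→  10 + 6 = 16  −1 ⇒ G_5=15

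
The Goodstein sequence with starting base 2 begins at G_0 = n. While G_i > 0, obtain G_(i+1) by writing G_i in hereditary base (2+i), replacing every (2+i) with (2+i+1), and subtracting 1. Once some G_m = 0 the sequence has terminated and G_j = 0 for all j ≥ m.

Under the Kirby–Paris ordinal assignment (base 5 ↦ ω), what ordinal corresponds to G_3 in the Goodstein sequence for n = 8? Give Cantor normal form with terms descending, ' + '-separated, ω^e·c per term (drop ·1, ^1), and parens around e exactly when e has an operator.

[0] 8 ≡ 2^(2 + 1) (base 2). Lift 3: 81. −1: 80.
[1] 80 ≡ 2·3^3 + 2·3^2 + 2·3 + 2 (base 3). Lift 4: 554. −1: 553.
[2] 553 ≡ 2·4^4 + 2·4^2 + 2·4 + 1 (base 4). Lift 5: 6311. −1: 6310.

ω^ω·2 + ω^2·2 + ω·2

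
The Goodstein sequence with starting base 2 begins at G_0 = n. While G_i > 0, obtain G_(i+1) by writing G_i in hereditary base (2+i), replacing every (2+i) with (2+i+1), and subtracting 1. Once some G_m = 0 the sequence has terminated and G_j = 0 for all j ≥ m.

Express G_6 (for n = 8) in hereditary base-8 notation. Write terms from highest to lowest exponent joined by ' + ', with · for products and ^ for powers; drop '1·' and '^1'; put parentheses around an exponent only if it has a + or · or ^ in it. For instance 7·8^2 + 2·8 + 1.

base 2: 8 = 2^(2 + 1); at 3: 3^(3 + 1) = 81; next = 80
base 3: 80 = 2·3^3 + 2·3^2 + 2·3 + 2; at 4: 2·4^4 + 2·4^2 + 2·4 + 2 = 554; next = 553
base 4: 553 = 2·4^4 + 2·4^2 + 2·4 + 1; at 5: 2·5^5 + 2·5^2 + 2·5 + 1 = 6311; next = 6310
base 5: 6310 = 2·5^5 + 2·5^2 + 2·5; at 6: 2·6^6 + 2·6^2 + 2·6 = 93396; next = 93395
base 6: 93395 = 2·6^6 + 2·6^2 + 6 + 5; at 7: 2·7^7 + 2·7^2 + 7 + 5 = 1647196; next = 1647195
base 7: 1647195 = 2·7^7 + 2·7^2 + 7 + 4; at 8: 2·8^8 + 2·8^2 + 8 + 4 = 33554572; next = 33554571
base 8: 33554571 = 2·8^8 + 2·8^2 + 8 + 3; at 9: 2·9^9 + 2·9^2 + 9 + 3 = 774841152; next = 774841151

2·8^8 + 2·8^2 + 8 + 3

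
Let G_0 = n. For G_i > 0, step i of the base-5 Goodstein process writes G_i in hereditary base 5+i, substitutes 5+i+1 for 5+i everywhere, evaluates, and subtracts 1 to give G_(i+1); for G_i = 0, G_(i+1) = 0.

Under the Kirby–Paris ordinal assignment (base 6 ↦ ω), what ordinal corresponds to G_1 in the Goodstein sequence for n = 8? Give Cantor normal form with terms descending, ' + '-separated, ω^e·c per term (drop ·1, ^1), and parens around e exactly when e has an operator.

(0) 8|_5 = 5 + 3 ↦ 6 + 3|_6 = 9 ⇒ 8
(1) 8|_6 = 6 + 2 ↦ 7 + 2|_7 = 9 ⇒ 8

ω + 2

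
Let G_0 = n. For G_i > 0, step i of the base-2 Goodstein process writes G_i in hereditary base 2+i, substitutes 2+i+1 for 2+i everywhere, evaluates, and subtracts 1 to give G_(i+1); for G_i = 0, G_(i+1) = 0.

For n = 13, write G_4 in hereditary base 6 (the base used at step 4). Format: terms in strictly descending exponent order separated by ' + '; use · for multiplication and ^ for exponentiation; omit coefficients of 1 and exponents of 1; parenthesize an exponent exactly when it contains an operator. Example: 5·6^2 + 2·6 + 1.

G_0=13  [base 2] 2^(2 + 1) + 2^2 + 1  →[2↦3]→  3^(3 + 1) + 3^3 + 1 = 109  −1 ⇒ G_1=108
G_1=108  [base 3] 3^(3 + 1) + 3^3  →[3↦4]→  4^(4 + 1) + 4^4 = 1280  −1 ⇒ G_2=1279
G_2=1279  [base 4] 4^(4 + 1) + 3·4^3 + 3·4^2 + 3·4 + 3  →[4↦5]→  5^(5 + 1) + 3·5^3 + 3·5^2 + 3·5 + 3 = 16093  −1 ⇒ G_3=16092
G_3=16092  [base 5] 5^(5 + 1) + 3·5^3 + 3·5^2 + 3·5 + 2  →[5↦6]→  6^(6 + 1) + 3·6^3 + 3·6^2 + 3·6 + 2 = 280712  −1 ⇒ G_4=280711
G_4=280711  [base 6] 6^(6 + 1) + 3·6^3 + 3·6^2 + 3·6 + 1  →[6↦7]→  7^(7 + 1) + 3·7^3 + 3·7^2 + 3·7 + 1 = 5765999  −1 ⇒ G_5=5765998

6^(6 + 1) + 3·6^3 + 3·6^2 + 3·6 + 1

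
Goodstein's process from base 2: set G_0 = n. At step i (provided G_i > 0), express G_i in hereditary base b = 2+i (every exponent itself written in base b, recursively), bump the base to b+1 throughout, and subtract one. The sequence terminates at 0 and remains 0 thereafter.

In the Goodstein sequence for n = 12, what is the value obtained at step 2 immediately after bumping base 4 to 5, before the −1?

15686

step 0: 12 = 2^(2 + 1) + 2^2; sub 3 for 2: 3^(3 + 1) + 3^3; = 108; G_1 = 108−1 = 107
step 1: 107 = 3^(3 + 1) + 2·3^2 + 2·3 + 2; sub 4 for 3: 4^(4 + 1) + 2·4^2 + 2·4 + 2; = 1066; G_2 = 1066−1 = 1065
step 2: 1065 = 4^(4 + 1) + 2·4^2 + 2·4 + 1; sub 5 for 4: 5^(5 + 1) + 2·5^2 + 2·5 + 1; = 15686; G_3 = 15686−1 = 15685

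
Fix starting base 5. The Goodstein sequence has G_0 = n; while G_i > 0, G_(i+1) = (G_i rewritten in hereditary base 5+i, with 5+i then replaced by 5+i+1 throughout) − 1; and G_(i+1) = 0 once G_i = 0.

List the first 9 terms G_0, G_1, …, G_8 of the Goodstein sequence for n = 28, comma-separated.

28, 38, 50, 64, 80, 87, 94, 101, 108

base 5: 28 = 5^2 + 3; at 6: 6^2 + 3 = 39; next = 38
base 6: 38 = 6^2 + 2; at 7: 7^2 + 2 = 51; next = 50
base 7: 50 = 7^2 + 1; at 8: 8^2 + 1 = 65; next = 64
base 8: 64 = 8^2; at 9: 9^2 = 81; next = 80
base 9: 80 = 8·9 + 8; at 10: 8·10 + 8 = 88; next = 87
base 10: 87 = 8·10 + 7; at 11: 8·11 + 7 = 95; next = 94
base 11: 94 = 8·11 + 6; at 12: 8·12 + 6 = 102; next = 101
base 12: 101 = 8·12 + 5; at 13: 8·13 + 5 = 109; next = 108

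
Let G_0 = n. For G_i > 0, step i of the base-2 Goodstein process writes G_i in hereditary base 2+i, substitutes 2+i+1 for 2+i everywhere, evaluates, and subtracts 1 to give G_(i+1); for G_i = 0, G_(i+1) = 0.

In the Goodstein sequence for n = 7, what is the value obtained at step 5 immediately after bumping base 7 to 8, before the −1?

16777216

base 2: 7 = 2^2 + 2 + 1; at 3: 3^3 + 3 + 1 = 31; next = 30
base 3: 30 = 3^3 + 3; at 4: 4^4 + 4 = 260; next = 259
base 4: 259 = 4^4 + 3; at 5: 5^5 + 3 = 3128; next = 3127
base 5: 3127 = 5^5 + 2; at 6: 6^6 + 2 = 46658; next = 46657
base 6: 46657 = 6^6 + 1; at 7: 7^7 + 1 = 823544; next = 823543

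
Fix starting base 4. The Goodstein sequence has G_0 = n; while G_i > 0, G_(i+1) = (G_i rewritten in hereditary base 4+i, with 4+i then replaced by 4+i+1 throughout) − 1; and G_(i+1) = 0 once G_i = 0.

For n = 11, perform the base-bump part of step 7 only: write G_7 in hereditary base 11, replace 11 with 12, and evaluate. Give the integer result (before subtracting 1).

step 0: 11 = 2·4 + 3; sub 5 for 4: 2·5 + 3; = 13; G_1 = 13−1 = 12
step 1: 12 = 2·5 + 2; sub 6 for 5: 2·6 + 2; = 14; G_2 = 14−1 = 13
step 2: 13 = 2·6 + 1; sub 7 for 6: 2·7 + 1; = 15; G_3 = 15−1 = 14
step 3: 14 = 2·7; sub 8 for 7: 2·8; = 16; G_4 = 16−1 = 15
step 4: 15 = 8 + 7; sub 9 for 8: 9 + 7; = 16; G_5 = 16−1 = 15
step 5: 15 = 9 + 6; sub 10 for 9: 10 + 6; = 16; G_6 = 16−1 = 15
step 6: 15 = 10 + 5; sub 11 for 10: 11 + 5; = 16; G_7 = 16−1 = 15
step 7: 15 = 11 + 4; sub 12 for 11: 12 + 4; = 16; G_8 = 16−1 = 15

16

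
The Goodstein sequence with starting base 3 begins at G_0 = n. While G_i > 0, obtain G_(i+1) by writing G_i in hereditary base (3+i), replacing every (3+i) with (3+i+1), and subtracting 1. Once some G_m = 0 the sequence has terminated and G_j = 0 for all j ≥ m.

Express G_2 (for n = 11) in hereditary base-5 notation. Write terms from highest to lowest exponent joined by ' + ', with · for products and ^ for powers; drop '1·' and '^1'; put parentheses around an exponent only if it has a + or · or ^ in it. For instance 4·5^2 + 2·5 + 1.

5^2

base 3: 11 = 3^2 + 2; at 4: 4^2 + 2 = 18; next = 17
base 4: 17 = 4^2 + 1; at 5: 5^2 + 1 = 26; next = 25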